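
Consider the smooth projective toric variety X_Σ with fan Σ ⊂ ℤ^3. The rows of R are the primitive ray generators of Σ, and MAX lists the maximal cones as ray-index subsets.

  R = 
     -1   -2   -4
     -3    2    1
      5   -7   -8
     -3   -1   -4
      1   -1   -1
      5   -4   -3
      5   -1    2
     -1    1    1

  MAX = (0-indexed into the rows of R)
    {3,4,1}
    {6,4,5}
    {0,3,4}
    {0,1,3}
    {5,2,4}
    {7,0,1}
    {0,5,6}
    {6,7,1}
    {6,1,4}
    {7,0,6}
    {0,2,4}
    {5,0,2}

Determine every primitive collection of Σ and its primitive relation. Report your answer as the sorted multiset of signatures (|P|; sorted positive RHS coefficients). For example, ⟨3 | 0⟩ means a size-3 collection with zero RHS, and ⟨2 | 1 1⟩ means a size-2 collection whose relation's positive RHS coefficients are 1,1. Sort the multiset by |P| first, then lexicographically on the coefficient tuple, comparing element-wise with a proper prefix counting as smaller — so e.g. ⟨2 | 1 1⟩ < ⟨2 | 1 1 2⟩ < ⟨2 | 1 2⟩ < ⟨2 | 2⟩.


Δ(Σ) — 8 vertices, 14 min non-faces:

  • {4,7}:  v_{4} + v_{7} = 0  →  sig = ⟨2 | 0⟩
  • {2,7}:  v_{2} + v_{7} = v_{0} + v_{5}  →  sig = ⟨2 | 1 1⟩
  • {3,7}:  v_{3} + v_{7} = v_{0} + v_{1}  →  sig = ⟨2 | 1 1⟩
  • {5,7}:  v_{5} + v_{7} = v_{0} + v_{6}  →  sig = ⟨2 | 1 1⟩
  • {1,2}:  v_{1} + v_{2} = v_{0} + 3·v_{4}  →  sig = ⟨2 | 1 3⟩
  • {3,5}:  v_{3} + v_{5} = v_{0} + 3·v_{4}  →  sig = ⟨2 | 1 3⟩
  • {1,5}:  v_{1} + v_{5} = 2·v_{4}  →  sig = ⟨2 | 2⟩
  • {2,6}:  v_{2} + v_{6} = 2·v_{5}  →  sig = ⟨2 | 2⟩
  • {3,6}:  v_{3} + v_{6} = 2·v_{4}  →  sig = ⟨2 | 2⟩
  • {2,3}:  v_{2} + v_{3} = 2·v_{0} + 4·v_{4}  →  sig = ⟨2 | 2 4⟩
  • {0,1,4}:  v_{0} + v_{1} + v_{4} = v_{3}  →  sig = ⟨3 | 1⟩
  • {0,1,6}:  v_{0} + v_{1} + v_{6} = v_{4}  →  sig = ⟨3 | 1⟩
  • {0,4,5}:  v_{0} + v_{4} + v_{5} = v_{2}  →  sig = ⟨3 | 1⟩
  • {0,4,6}:  v_{0} + v_{4} + v_{6} = v_{5}  →  sig = ⟨3 | 1⟩

so the primitive-relation signature multiset is
[⟨2 | 0⟩, ⟨2 | 1 1⟩, ⟨2 | 1 1⟩, ⟨2 | 1 1⟩, ⟨2 | 1 3⟩, ⟨2 | 1 3⟩, ⟨2 | 2⟩, ⟨2 | 2⟩, ⟨2 | 2⟩, ⟨2 | 2 4⟩, ⟨3 | 1⟩, ⟨3 | 1⟩, ⟨3 | 1⟩, ⟨3 | 1⟩]


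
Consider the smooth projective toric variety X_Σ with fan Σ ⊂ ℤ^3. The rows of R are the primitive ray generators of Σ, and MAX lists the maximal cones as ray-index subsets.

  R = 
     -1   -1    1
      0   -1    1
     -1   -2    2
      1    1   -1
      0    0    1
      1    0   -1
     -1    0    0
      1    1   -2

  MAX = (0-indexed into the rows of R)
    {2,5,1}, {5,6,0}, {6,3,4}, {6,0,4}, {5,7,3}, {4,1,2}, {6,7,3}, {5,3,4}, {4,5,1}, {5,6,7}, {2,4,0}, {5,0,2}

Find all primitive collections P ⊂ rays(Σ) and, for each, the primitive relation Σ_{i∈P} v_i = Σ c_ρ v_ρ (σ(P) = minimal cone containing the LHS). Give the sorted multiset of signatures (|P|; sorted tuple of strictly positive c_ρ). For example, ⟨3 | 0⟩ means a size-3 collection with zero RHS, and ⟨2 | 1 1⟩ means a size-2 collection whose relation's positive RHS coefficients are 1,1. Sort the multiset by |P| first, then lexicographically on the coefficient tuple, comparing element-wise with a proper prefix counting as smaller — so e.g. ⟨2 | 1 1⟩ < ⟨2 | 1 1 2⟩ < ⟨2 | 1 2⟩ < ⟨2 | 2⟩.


Minimal non-faces — 14 found among 8 rays, 12 max cones:

  {0,3}:  v_{0} + v_{3} = 0  so sig = ⟨2 | 0⟩
  {0,1}:  v_{0} + v_{1} = v_{2}  so sig = ⟨2 | 1⟩
  {1,6}:  v_{1} + v_{6} = v_{0}  so sig = ⟨2 | 1⟩
  {1,7}:  v_{1} + v_{7} = v_{5}  so sig = ⟨2 | 1⟩
  {2,3}:  v_{2} + v_{3} = v_{1}  so sig = ⟨2 | 1⟩
  {4,7}:  v_{4} + v_{7} = v_{3}  so sig = ⟨2 | 1⟩
  {0,7}:  v_{0} + v_{7} = v_{5} + v_{6}  so sig = ⟨2 | 1 1⟩
  {1,3}:  v_{1} + v_{3} = v_{4} + v_{5}  so sig = ⟨2 | 1 1⟩
  {2,7}:  v_{2} + v_{7} = v_{0} + v_{5}  so sig = ⟨2 | 1 1⟩
  {2,6}:  v_{2} + v_{6} = 2·v_{0}  so sig = ⟨2 | 2⟩
  {4,5,6}:  v_{4} + v_{5} + v_{6} = 0  so sig = ⟨3 | 0⟩
  {0,4,5}:  v_{0} + v_{4} + v_{5} = v_{1}  so sig = ⟨3 | 1⟩
  {3,5,6}:  v_{3} + v_{5} + v_{6} = v_{7}  so sig = ⟨3 | 1⟩
  {2,4,5}:  v_{2} + v_{4} + v_{5} = 2·v_{1}  so sig = ⟨3 | 2⟩

so the primitive-relation signature multiset is
    ⟨2 | 0⟩
    ⟨2 | 1⟩
    ⟨2 | 1⟩
    ⟨2 | 1⟩
    ⟨2 | 1⟩
    ⟨2 | 1⟩
    ⟨2 | 1 1⟩
    ⟨2 | 1 1⟩
    ⟨2 | 1 1⟩
    ⟨2 | 2⟩
    ⟨3 | 0⟩
    ⟨3 | 1⟩
    ⟨3 | 1⟩
    ⟨3 | 2⟩


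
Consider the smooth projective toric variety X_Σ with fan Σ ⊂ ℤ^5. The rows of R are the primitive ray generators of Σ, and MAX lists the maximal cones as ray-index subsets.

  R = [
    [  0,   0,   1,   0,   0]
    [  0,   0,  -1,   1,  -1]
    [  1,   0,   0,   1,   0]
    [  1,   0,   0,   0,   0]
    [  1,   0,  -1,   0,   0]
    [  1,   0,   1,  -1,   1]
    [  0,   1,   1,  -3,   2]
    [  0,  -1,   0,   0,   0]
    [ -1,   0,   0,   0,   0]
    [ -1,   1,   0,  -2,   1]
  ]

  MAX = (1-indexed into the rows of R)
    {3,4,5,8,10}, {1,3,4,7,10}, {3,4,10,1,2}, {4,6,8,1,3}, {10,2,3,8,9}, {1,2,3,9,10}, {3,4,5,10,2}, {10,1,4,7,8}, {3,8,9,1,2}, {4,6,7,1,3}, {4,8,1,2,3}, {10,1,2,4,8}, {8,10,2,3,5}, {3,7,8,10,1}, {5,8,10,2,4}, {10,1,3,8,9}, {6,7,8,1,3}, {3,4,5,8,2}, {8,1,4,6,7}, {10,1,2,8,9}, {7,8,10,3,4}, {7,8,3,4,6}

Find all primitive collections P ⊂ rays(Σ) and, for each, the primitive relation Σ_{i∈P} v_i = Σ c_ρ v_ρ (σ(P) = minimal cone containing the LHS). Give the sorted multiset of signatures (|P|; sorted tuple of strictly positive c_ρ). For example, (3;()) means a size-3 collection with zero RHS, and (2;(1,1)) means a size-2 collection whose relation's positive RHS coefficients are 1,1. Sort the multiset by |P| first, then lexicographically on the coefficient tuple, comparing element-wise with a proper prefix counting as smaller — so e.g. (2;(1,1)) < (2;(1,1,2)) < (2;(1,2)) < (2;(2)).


Σ has 14 primitive collections:

  P={4,9}:  v_{4} + v_{9} = 0  →  sig = (2;())
  P={1,5}:  v_{1} + v_{5} = v_{4}  →  sig = (2;(1))
  P={2,6}:  v_{2} + v_{6} = v_{4}  →  sig = (2;(1))
  P={6,10}:  v_{6} + v_{10} = v_{7}  →  sig = (2;(1))
  P={2,7}:  v_{2} + v_{7} = v_{4} + v_{10}  →  sig = (2;(1,1))
  P={5,9}:  v_{5} + v_{9} = v_{2} + v_{3} + v_{8} + v_{10}  →  sig = (2;(1,1,1,1))
  P={6,9}:  v_{6} + v_{9} = v_{1} + v_{3} + v_{8} + v_{10}  →  sig = (2;(1,1,1,1))
  P={5,6}:  v_{5} + v_{6} = v_{3} + 2·v_{4} + v_{8} + v_{10}  →  sig = (2;(1,1,1,2))
  P={7,9}:  v_{7} + v_{9} = v_{1} + v_{3} + v_{8} + 2·v_{10}  →  sig = (2;(1,1,1,2))
  P={5,7}:  v_{5} + v_{7} = v_{3} + 2·v_{4} + v_{8} + 2·v_{10}  →  sig = (2;(1,1,2,2))
  P={1,2,3,8,10}:  v_{1} + v_{2} + v_{3} + v_{8} + v_{10} = 0  →  sig = (5;())
  P={1,3,4,8,10}:  v_{1} + v_{3} + v_{4} + v_{8} + v_{10} = v_{6}  →  sig = (5;(1))
  P={2,3,4,8,10}:  v_{2} + v_{3} + v_{4} + v_{8} + v_{10} = v_{5}  →  sig = (5;(1))
  P={1,3,4,7,8}:  v_{1} + v_{3} + v_{4} + v_{7} + v_{8} = 2·v_{6}  →  sig = (5;(2))

so the primitive-relation signature multiset is
    |P|=2: 10 collections, coeffs (), (1), (1), (1), (1,1), (1,1,1,1), (1,1,1,1), (1,1,1,2), (1,1,1,2), (1,1,2,2)
    |P|=5: 4 collections, coeffs (), (1), (1), (2)


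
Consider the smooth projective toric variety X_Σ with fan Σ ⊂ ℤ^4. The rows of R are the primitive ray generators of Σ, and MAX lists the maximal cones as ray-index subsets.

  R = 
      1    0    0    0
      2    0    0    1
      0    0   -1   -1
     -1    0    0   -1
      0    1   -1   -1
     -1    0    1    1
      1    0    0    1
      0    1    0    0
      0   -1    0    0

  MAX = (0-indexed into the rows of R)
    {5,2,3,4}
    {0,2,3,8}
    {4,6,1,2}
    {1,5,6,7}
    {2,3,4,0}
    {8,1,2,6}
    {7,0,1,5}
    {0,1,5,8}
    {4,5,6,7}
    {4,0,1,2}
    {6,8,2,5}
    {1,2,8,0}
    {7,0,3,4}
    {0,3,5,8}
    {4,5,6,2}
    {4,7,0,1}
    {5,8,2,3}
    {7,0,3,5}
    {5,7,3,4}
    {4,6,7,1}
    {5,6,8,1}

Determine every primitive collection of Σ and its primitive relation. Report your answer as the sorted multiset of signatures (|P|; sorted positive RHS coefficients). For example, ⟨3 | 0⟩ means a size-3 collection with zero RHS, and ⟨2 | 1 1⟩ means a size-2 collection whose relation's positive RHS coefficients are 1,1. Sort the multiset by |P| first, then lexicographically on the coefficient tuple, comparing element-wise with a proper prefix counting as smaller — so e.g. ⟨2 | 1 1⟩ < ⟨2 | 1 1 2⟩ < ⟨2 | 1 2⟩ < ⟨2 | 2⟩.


Primitive collections (10):

  P = {3,6}:  v_{3} + v_{6} = 0  so sig = ⟨2 | 0⟩
  P = {7,8}:  v_{7} + v_{8} = 0  so sig = ⟨2 | 0⟩
  P = {0,6}:  v_{0} + v_{6} = v_{1}  so sig = ⟨2 | 1⟩
  P = {1,3}:  v_{1} + v_{3} = v_{0}  so sig = ⟨2 | 1⟩
  P = {2,7}:  v_{2} + v_{7} = v_{4}  so sig = ⟨2 | 1⟩
  P = {4,8}:  v_{4} + v_{8} = v_{2}  so sig = ⟨2 | 1⟩
  P = {0,2,5}:  v_{0} + v_{2} + v_{5} = 0  so sig = ⟨3 | 0⟩
  P = {0,4,5}:  v_{0} + v_{4} + v_{5} = v_{7}  so sig = ⟨3 | 1⟩
  P = {1,2,5}:  v_{1} + v_{2} + v_{5} = v_{6}  so sig = ⟨3 | 1⟩
  P = {1,4,5}:  v_{1} + v_{4} + v_{5} = v_{6} + v_{7}  so sig = ⟨3 | 1 1⟩

Signatures (|P|; sorted positive RHS coefficients), sorted:
    |P|=2: 6 collections, coeffs (), (), (1), (1), (1), (1)
    |P|=3: 4 collections, coeffs (), (1), (1), (1,1)


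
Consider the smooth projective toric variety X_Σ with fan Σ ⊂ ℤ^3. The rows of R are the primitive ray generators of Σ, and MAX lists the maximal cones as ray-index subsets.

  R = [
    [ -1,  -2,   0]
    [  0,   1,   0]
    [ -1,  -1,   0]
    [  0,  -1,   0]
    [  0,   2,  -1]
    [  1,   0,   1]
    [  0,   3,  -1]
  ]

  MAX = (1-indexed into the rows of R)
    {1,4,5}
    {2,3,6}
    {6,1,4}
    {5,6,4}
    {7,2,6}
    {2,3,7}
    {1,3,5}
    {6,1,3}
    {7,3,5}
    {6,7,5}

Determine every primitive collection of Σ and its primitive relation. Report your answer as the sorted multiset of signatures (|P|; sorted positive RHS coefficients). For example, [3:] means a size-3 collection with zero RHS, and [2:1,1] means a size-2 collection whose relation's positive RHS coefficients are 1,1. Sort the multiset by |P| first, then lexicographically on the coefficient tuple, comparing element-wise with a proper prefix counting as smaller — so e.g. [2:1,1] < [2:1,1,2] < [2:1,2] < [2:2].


Σ has 9 primitive collections:

  P = {2,4}:  v_{2} + v_{4} = 0  ⇒ sig = [2:]
  P = {1,2}:  v_{1} + v_{2} = v_{3}  ⇒ sig = [2:1]
  P = {2,5}:  v_{2} + v_{5} = v_{7}  ⇒ sig = [2:1]
  P = {3,4}:  v_{3} + v_{4} = v_{1}  ⇒ sig = [2:1]
  P = {4,7}:  v_{4} + v_{7} = v_{5}  ⇒ sig = [2:1]
  P = {1,7}:  v_{1} + v_{7} = v_{3} + v_{5}  ⇒ sig = [2:1,1]
  P = {1,5,6}:  v_{1} + v_{5} + v_{6} = 0  ⇒ sig = [3:]
  P = {3,5,6}:  v_{3} + v_{5} + v_{6} = v_{2}  ⇒ sig = [3:1]
  P = {3,6,7}:  v_{3} + v_{6} + v_{7} = 2·v_{2}  ⇒ sig = [3:2]

Signatures (|P|; sorted positive RHS coefficients), sorted:
    [2:]
    [2:1]
    [2:1]
    [2:1]
    [2:1]
    [2:1,1]
    [3:]
    [3:1]
    [3:2]


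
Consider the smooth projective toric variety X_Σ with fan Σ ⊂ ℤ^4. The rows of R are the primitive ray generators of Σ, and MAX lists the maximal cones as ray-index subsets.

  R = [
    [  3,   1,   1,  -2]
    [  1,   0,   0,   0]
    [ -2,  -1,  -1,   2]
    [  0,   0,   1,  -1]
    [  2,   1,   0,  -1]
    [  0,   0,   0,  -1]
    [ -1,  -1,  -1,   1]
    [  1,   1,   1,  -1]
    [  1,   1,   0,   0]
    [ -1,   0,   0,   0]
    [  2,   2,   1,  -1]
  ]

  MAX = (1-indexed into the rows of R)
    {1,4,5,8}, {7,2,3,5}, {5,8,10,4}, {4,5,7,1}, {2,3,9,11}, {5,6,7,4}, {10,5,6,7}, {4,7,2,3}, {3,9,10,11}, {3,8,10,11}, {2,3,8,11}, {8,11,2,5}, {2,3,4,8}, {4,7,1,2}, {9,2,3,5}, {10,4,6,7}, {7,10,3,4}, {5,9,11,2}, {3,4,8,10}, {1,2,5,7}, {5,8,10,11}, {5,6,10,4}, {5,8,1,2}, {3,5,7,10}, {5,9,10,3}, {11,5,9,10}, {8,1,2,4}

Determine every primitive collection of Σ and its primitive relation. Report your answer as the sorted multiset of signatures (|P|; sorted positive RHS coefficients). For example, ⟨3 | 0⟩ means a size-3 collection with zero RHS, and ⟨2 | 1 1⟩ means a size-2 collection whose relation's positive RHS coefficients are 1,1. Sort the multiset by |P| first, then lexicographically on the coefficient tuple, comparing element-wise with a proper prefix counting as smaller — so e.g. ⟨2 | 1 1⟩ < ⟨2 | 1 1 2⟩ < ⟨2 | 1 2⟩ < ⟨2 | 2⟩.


Σ has 22 primitive collections:

  • {2,10}:  v_{2} + v_{10} = 0  so sig = ⟨2 | 0⟩
  • {7,8}:  v_{7} + v_{8} = 0  so sig = ⟨2 | 0⟩
  • {1,3}:  v_{1} + v_{3} = v_{2}  so sig = ⟨2 | 1⟩
  • {4,9}:  v_{4} + v_{9} = v_{8}  so sig = ⟨2 | 1⟩
  • {7,11}:  v_{7} + v_{11} = v_{9}  so sig = ⟨2 | 1⟩
  • {8,9}:  v_{8} + v_{9} = v_{11}  so sig = ⟨2 | 1⟩
  • {1,10}:  v_{1} + v_{10} = v_{4} + v_{5}  so sig = ⟨2 | 1 1⟩
  • {3,6}:  v_{3} + v_{6} = v_{7} + v_{10}  so sig = ⟨2 | 1 1⟩
  • {6,9}:  v_{6} + v_{9} = v_{5} + v_{10}  so sig = ⟨2 | 1 1⟩
  • {7,9}:  v_{7} + v_{9} = v_{3} + v_{5}  so sig = ⟨2 | 1 1⟩
  • {1,9}:  v_{1} + v_{9} = v_{2} + v_{5} + v_{8}  so sig = ⟨2 | 1 1 1⟩
  • {2,6}:  v_{2} + v_{6} = v_{4} + v_{5} + v_{7}  so sig = ⟨2 | 1 1 1⟩
  • {6,8}:  v_{6} + v_{8} = v_{4} + v_{5} + v_{10}  so sig = ⟨2 | 1 1 1⟩
  • {6,11}:  v_{6} + v_{11} = v_{5} + v_{8} + v_{10}  so sig = ⟨2 | 1 1 1⟩
  • {1,11}:  v_{1} + v_{11} = v_{2} + v_{5} + 2·v_{8}  so sig = ⟨2 | 1 1 2⟩
  • {1,6}:  v_{1} + v_{6} = 2·v_{4} + 2·v_{5} + v_{7}  so sig = ⟨2 | 1 2 2⟩
  • {4,11}:  v_{4} + v_{11} = 2·v_{8}  so sig = ⟨2 | 2⟩
  • {3,4,5}:  v_{3} + v_{4} + v_{5} = 0  so sig = ⟨3 | 0⟩
  • {2,4,5}:  v_{2} + v_{4} + v_{5} = v_{1}  so sig = ⟨3 | 1⟩
  • {3,5,8}:  v_{3} + v_{5} + v_{8} = v_{9}  so sig = ⟨3 | 1⟩
  • {3,5,11}:  v_{3} + v_{5} + v_{11} = 2·v_{9}  so sig = ⟨3 | 2⟩
  • {4,5,7,10}:  v_{4} + v_{5} + v_{7} + v_{10} = v_{6}  so sig = ⟨4 | 1⟩

Hence PRS(X_Σ) =
    |P|=2: 17 collections, coeffs (), (), (1), (1), (1), (1), (1,1), (1,1), (1,1), (1,1), (1,1,1), (1,1,1), (1,1,1), (1,1,1), (1,1,2), (1,2,2), (2)
    |P|=3: 4 collections, coeffs (), (1), (1), (2)
    |P|=4: 1 collection, coeffs (1)


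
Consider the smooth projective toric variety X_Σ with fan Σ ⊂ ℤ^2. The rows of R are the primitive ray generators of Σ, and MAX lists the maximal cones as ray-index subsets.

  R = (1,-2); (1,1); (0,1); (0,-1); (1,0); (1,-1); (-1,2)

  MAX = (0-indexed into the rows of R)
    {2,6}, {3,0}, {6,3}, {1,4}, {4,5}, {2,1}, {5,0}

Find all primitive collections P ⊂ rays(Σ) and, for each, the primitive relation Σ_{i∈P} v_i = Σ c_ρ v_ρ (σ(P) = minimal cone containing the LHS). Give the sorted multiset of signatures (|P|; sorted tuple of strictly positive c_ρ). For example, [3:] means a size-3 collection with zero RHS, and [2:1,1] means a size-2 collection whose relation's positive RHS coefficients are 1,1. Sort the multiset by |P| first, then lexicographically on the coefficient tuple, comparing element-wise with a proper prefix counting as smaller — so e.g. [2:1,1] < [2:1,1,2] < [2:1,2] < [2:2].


14 minimal non-faces of Δ(Σ) (on 7 rays):

  P = {0,6}:  v_{0} + v_{6} = 0  so sig = [2:]
  P = {2,3}:  v_{2} + v_{3} = 0  so sig = [2:]
  P = {0,2}:  v_{0} + v_{2} = v_{5}  so sig = [2:1]
  P = {1,3}:  v_{1} + v_{3} = v_{4}  so sig = [2:1]
  P = {2,4}:  v_{2} + v_{4} = v_{1}  so sig = [2:1]
  P = {2,5}:  v_{2} + v_{5} = v_{4}  so sig = [2:1]
  P = {3,4}:  v_{3} + v_{4} = v_{5}  so sig = [2:1]
  P = {3,5}:  v_{3} + v_{5} = v_{0}  so sig = [2:1]
  P = {5,6}:  v_{5} + v_{6} = v_{2}  so sig = [2:1]
  P = {0,1}:  v_{0} + v_{1} = v_{4} + v_{5}  so sig = [2:1,1]
  P = {0,4}:  v_{0} + v_{4} = 2·v_{5}  so sig = [2:2]
  P = {1,5}:  v_{1} + v_{5} = 2·v_{4}  so sig = [2:2]
  P = {4,6}:  v_{4} + v_{6} = 2·v_{2}  so sig = [2:2]
  P = {1,6}:  v_{1} + v_{6} = 3·v_{2}  so sig = [2:3]

so the primitive-relation signature multiset is
    [2:]
    [2:]
    [2:1]
    [2:1]
    [2:1]
    [2:1]
    [2:1]
    [2:1]
    [2:1]
    [2:1,1]
    [2:2]
    [2:2]
    [2:2]
    [2:3]


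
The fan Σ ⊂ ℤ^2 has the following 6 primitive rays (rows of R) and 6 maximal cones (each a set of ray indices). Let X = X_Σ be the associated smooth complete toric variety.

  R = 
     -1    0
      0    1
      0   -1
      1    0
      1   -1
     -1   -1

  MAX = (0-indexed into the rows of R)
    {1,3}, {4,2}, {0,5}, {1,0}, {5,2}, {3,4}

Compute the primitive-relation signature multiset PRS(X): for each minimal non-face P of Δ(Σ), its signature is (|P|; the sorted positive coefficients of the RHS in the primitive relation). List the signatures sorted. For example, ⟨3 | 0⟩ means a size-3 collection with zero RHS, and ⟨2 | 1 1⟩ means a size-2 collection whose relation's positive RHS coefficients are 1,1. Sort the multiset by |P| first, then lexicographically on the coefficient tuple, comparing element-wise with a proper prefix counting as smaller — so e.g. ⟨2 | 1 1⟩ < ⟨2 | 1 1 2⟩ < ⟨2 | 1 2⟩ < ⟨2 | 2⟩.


Primitive collections (9):

  • {0,3}:  v_{0} + v_{3} = 0 — sig = ⟨2 | 0⟩
  • {1,2}:  v_{1} + v_{2} = 0 — sig = ⟨2 | 0⟩
  • {0,2}:  v_{0} + v_{2} = v_{5} — sig = ⟨2 | 1⟩
  • {0,4}:  v_{0} + v_{4} = v_{2} — sig = ⟨2 | 1⟩
  • {1,4}:  v_{1} + v_{4} = v_{3} — sig = ⟨2 | 1⟩
  • {1,5}:  v_{1} + v_{5} = v_{0} — sig = ⟨2 | 1⟩
  • {2,3}:  v_{2} + v_{3} = v_{4} — sig = ⟨2 | 1⟩
  • {3,5}:  v_{3} + v_{5} = v_{2} — sig = ⟨2 | 1⟩
  • {4,5}:  v_{4} + v_{5} = 2·v_{2} — sig = ⟨2 | 2⟩

Sorted signature multiset PRS(X):
{ ⟨2 | 0⟩ ×2,  ⟨2 | 1⟩ ×6,  ⟨2 | 2⟩ }


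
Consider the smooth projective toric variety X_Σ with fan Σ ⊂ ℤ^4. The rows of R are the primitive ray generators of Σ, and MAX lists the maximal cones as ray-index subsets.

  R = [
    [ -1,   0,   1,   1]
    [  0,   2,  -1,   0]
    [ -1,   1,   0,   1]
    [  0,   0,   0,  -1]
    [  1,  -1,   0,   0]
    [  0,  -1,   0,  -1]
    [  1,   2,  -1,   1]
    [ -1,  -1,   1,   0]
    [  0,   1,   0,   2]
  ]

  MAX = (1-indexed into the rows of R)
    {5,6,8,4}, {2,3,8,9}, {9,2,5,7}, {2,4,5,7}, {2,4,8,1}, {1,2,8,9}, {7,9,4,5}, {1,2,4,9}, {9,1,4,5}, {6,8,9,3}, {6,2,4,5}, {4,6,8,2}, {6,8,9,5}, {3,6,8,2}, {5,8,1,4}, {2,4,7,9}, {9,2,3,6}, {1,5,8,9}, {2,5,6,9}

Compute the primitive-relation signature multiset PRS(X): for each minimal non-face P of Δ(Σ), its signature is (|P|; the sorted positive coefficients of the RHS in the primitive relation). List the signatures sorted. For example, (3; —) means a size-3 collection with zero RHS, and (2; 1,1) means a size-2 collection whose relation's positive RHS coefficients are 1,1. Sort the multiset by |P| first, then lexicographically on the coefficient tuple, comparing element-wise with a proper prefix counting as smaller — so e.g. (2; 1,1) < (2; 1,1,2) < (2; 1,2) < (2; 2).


Σ has 14 primitive collections:

  P={1,6}:  v_{1} + v_{6} = v_{8}  ⇒ sig = (2; 1)
  P={3,4}:  v_{3} + v_{4} = v_{2} + v_{8}  ⇒ sig = (2; 1,1)
  P={3,5}:  v_{3} + v_{5} = v_{6} + v_{9}  ⇒ sig = (2; 1,1)
  P={3,7}:  v_{3} + v_{7} = v_{2} + v_{9}  ⇒ sig = (2; 1,1)
  P={6,7}:  v_{6} + v_{7} = v_{2} + v_{5}  ⇒ sig = (2; 1,1)
  P={7,8}:  v_{7} + v_{8} = v_{4} + v_{9}  ⇒ sig = (2; 1,1)
  P={1,3}:  v_{1} + v_{3} = v_{2} + 2·v_{8} + v_{9}  ⇒ sig = (2; 1,1,2)
  P={1,7}:  v_{1} + v_{7} = 2·v_{4} + 2·v_{9}  ⇒ sig = (2; 2,2)
  P={2,5,8}:  v_{2} + v_{5} + v_{8} = 0  ⇒ sig = (3; —)
  P={4,6,9}:  v_{4} + v_{6} + v_{9} = 0  ⇒ sig = (3; —)
  P={4,8,9}:  v_{4} + v_{8} + v_{9} = v_{1}  ⇒ sig = (3; 1)
  P={1,2,5}:  v_{1} + v_{2} + v_{5} = v_{4} + v_{9}  ⇒ sig = (3; 1,1)
  P={2,4,5,9}:  v_{2} + v_{4} + v_{5} + v_{9} = v_{7}  ⇒ sig = (4; 1)
  P={2,6,8,9}:  v_{2} + v_{6} + v_{8} + v_{9} = v_{3}  ⇒ sig = (4; 1)

so the primitive-relation signature multiset is
{ (2; 1),  (2; 1,1) ×5,  (2; 1,1,2),  (2; 2,2),  (3; —) ×2,  (3; 1),  (3; 1,1),  (4; 1) ×2 }


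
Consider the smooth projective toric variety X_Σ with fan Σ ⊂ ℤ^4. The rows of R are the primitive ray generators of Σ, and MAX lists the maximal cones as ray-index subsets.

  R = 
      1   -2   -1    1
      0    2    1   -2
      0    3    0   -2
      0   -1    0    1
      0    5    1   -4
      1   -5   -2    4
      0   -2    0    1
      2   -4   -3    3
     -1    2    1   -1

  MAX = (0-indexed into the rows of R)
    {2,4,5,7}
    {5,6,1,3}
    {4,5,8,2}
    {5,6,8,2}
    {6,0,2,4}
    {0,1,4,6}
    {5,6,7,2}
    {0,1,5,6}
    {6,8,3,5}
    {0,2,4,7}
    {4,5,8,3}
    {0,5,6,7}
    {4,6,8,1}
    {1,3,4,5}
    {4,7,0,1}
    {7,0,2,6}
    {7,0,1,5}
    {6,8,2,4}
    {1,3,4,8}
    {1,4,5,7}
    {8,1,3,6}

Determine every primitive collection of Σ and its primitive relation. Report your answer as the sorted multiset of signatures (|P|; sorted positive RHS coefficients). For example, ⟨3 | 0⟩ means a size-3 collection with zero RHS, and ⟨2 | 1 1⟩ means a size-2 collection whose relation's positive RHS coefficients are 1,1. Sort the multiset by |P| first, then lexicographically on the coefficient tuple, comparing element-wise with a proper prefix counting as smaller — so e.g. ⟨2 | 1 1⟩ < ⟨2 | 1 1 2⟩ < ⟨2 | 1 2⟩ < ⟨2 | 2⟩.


Minimal non-faces — 13 found among 9 rays, 21 max cones:

  • {0,8}:  v_{0} + v_{8} = 0  so sig = ⟨2 | 0⟩
  • {1,2}:  v_{1} + v_{2} = v_{4}  so sig = ⟨2 | 1⟩
  • {0,3}:  v_{0} + v_{3} = v_{1} + v_{5}  so sig = ⟨2 | 1 1⟩
  • {7,8}:  v_{7} + v_{8} = v_{2} + v_{5}  so sig = ⟨2 | 1 1⟩
  • {2,3}:  v_{2} + v_{3} = v_{4} + v_{5} + v_{8}  so sig = ⟨2 | 1 1 1⟩
  • {3,7}:  v_{3} + v_{7} = v_{4} + 2·v_{5}  so sig = ⟨2 | 1 2⟩
  • {0,2,5}:  v_{0} + v_{2} + v_{5} = v_{7}  so sig = ⟨3 | 1⟩
  • {1,5,8}:  v_{1} + v_{5} + v_{8} = v_{3}  so sig = ⟨3 | 1⟩
  • {3,4,6}:  v_{3} + v_{4} + v_{6} = v_{1}  so sig = ⟨3 | 1⟩
  • {4,5,6}:  v_{4} + v_{5} + v_{6} = v_{0}  so sig = ⟨3 | 1⟩
  • {0,4,5}:  v_{0} + v_{4} + v_{5} = v_{1} + v_{7}  so sig = ⟨3 | 1 1⟩
  • {4,6,7}:  v_{4} + v_{6} + v_{7} = 2·v_{0} + v_{2}  so sig = ⟨3 | 1 2⟩
  • {1,6,7}:  v_{1} + v_{6} + v_{7} = 2·v_{0}  so sig = ⟨3 | 2⟩

Sorted signature multiset PRS(X):
[⟨2 | 0⟩, ⟨2 | 1⟩, ⟨2 | 1 1⟩, ⟨2 | 1 1⟩, ⟨2 | 1 1 1⟩, ⟨2 | 1 2⟩, ⟨3 | 1⟩, ⟨3 | 1⟩, ⟨3 | 1⟩, ⟨3 | 1⟩, ⟨3 | 1 1⟩, ⟨3 | 1 2⟩, ⟨3 | 2⟩]


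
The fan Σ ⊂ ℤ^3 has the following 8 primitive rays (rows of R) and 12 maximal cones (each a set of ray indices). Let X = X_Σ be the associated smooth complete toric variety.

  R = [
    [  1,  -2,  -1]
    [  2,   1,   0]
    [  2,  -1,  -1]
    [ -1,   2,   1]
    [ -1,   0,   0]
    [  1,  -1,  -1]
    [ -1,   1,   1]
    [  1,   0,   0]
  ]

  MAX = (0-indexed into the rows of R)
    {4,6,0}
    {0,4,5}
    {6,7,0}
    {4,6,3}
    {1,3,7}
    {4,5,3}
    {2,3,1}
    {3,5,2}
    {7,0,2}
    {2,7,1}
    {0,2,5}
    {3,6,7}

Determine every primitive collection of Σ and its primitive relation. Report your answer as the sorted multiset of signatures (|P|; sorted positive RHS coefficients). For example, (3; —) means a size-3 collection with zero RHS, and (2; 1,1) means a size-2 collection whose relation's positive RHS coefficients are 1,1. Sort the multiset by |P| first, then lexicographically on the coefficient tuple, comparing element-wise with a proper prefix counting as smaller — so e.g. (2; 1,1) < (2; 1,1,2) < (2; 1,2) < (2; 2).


11 minimal non-faces of Δ(Σ) (on 8 rays):

  P={0,3}:  v_{0} + v_{3} = 0  so sig = (2; —)
  P={4,7}:  v_{4} + v_{7} = 0  so sig = (2; —)
  P={5,6}:  v_{5} + v_{6} = 0  so sig = (2; —)
  P={2,4}:  v_{2} + v_{4} = v_{5}  so sig = (2; 1)
  P={2,6}:  v_{2} + v_{6} = v_{7}  so sig = (2; 1)
  P={5,7}:  v_{5} + v_{7} = v_{2}  so sig = (2; 1)
  P={0,1}:  v_{0} + v_{1} = v_{2} + v_{7}  so sig = (2; 1,1)
  P={1,4}:  v_{1} + v_{4} = v_{2} + v_{3}  so sig = (2; 1,1)
  P={1,5}:  v_{1} + v_{5} = 2·v_{2} + v_{3}  so sig = (2; 1,2)
  P={1,6}:  v_{1} + v_{6} = v_{3} + 2·v_{7}  so sig = (2; 1,2)
  P={2,3,7}:  v_{2} + v_{3} + v_{7} = v_{1}  so sig = (3; 1)

so the primitive-relation signature multiset is
    (2; —)
    (2; —)
    (2; —)
    (2; 1)
    (2; 1)
    (2; 1)
    (2; 1,1)
    (2; 1,1)
    (2; 1,2)
    (2; 1,2)
    (3; 1)


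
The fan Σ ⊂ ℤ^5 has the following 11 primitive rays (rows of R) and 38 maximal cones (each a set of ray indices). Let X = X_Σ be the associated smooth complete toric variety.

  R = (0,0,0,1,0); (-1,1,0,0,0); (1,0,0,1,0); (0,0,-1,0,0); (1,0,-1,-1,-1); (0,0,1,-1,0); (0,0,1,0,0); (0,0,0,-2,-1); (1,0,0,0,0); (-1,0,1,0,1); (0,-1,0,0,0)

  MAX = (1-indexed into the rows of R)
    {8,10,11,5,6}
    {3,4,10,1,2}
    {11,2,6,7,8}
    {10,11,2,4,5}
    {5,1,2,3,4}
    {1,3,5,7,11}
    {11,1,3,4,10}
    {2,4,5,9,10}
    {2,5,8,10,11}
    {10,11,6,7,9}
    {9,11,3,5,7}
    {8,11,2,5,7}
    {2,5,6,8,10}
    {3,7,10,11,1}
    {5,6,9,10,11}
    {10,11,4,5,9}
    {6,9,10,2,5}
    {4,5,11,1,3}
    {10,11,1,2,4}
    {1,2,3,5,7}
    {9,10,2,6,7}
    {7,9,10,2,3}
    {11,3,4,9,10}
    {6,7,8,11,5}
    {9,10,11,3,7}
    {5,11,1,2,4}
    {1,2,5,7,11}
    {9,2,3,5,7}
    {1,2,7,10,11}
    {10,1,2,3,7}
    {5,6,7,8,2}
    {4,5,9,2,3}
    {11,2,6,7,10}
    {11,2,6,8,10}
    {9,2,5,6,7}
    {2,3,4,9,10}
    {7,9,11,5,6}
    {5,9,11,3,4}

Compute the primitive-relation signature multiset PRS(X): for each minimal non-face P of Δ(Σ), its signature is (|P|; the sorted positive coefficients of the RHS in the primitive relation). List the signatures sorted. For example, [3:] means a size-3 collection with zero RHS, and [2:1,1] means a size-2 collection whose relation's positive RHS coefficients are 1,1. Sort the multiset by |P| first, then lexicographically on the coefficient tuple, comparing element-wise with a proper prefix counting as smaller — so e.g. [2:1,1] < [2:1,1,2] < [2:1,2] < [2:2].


16 collections generate NE(X_Σ); each relation:

  {4,7}:  v_{4} + v_{7} = 0  ⇒ sig = [2:]
  {1,6}:  v_{1} + v_{6} = v_{7}  ⇒ sig = [2:1]
  {1,9}:  v_{1} + v_{9} = v_{3}  ⇒ sig = [2:1]
  {3,6}:  v_{3} + v_{6} = v_{7} + v_{9}  ⇒ sig = [2:1,1]
  {3,8}:  v_{3} + v_{8} = v_{5} + v_{7}  ⇒ sig = [2:1,1]
  {4,6}:  v_{4} + v_{6} = v_{5} + v_{10}  ⇒ sig = [2:1,1]
  {8,9}:  v_{8} + v_{9} = v_{5} + v_{6}  ⇒ sig = [2:1,1]
  {1,8}:  v_{1} + v_{8} = v_{2} + v_{5} + v_{7} + v_{11}  ⇒ sig = [2:1,1,1,1]
  {4,8}:  v_{4} + v_{8} = v_{2} + 2·v_{5} + v_{10} + v_{11}  ⇒ sig = [2:1,1,1,2]
  {1,5,10}:  v_{1} + v_{5} + v_{10} = 0  ⇒ sig = [3:]
  {2,9,11}:  v_{2} + v_{9} + v_{11} = 0  ⇒ sig = [3:]
  {2,3,11}:  v_{2} + v_{3} + v_{11} = v_{1}  ⇒ sig = [3:1]
  {3,5,10}:  v_{3} + v_{5} + v_{10} = v_{9}  ⇒ sig = [3:1]
  {5,7,10}:  v_{5} + v_{7} + v_{10} = v_{6}  ⇒ sig = [3:1]
  {7,8,10}:  v_{7} + v_{8} + v_{10} = v_{2} + 2·v_{6} + v_{11}  ⇒ sig = [3:1,1,2]
  {2,5,6,11}:  v_{2} + v_{5} + v_{6} + v_{11} = v_{8}  ⇒ sig = [4:1]

Signatures (|P|; sorted positive RHS coefficients), sorted:
[[2:], [2:1], [2:1], [2:1,1], [2:1,1], [2:1,1], [2:1,1], [2:1,1,1,1], [2:1,1,1,2], [3:], [3:], [3:1], [3:1], [3:1], [3:1,1,2], [4:1]]


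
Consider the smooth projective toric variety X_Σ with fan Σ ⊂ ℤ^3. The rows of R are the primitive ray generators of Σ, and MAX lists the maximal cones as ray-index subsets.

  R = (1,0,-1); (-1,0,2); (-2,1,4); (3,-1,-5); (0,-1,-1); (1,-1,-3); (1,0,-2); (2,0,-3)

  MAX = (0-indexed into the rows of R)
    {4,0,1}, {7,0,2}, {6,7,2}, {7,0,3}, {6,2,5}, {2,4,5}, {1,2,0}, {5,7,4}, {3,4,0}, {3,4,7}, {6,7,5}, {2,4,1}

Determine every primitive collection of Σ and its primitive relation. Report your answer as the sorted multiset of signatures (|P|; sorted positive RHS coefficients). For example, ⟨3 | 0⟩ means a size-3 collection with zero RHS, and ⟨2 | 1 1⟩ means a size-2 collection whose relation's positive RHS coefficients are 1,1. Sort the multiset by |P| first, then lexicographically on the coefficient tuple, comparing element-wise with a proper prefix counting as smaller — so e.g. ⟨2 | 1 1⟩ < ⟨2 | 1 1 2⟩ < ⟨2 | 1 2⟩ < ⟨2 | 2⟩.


The 14 primitive collections of Σ (r=8, n=3):

  P={1,6}:  v_{1} + v_{6} = 0  →  sig = ⟨2 | 0⟩
  P={0,6}:  v_{0} + v_{6} = v_{7}  →  sig = ⟨2 | 1⟩
  P={1,5}:  v_{1} + v_{5} = v_{4}  →  sig = ⟨2 | 1⟩
  P={1,7}:  v_{1} + v_{7} = v_{0}  →  sig = ⟨2 | 1⟩
  P={2,3}:  v_{2} + v_{3} = v_{0}  →  sig = ⟨2 | 1⟩
  P={4,6}:  v_{4} + v_{6} = v_{5}  →  sig = ⟨2 | 1⟩
  P={0,5}:  v_{0} + v_{5} = v_{4} + v_{7}  →  sig = ⟨2 | 1 1⟩
  P={1,3}:  v_{1} + v_{3} = 2·v_{0} + v_{4}  →  sig = ⟨2 | 1 2⟩
  P={3,6}:  v_{3} + v_{6} = v_{4} + 2·v_{7}  →  sig = ⟨2 | 1 2⟩
  P={3,5}:  v_{3} + v_{5} = 2·v_{4} + 2·v_{7}  →  sig = ⟨2 | 2 2⟩
  P={2,4,7}:  v_{2} + v_{4} + v_{7} = 0  →  sig = ⟨3 | 0⟩
  P={0,2,4}:  v_{0} + v_{2} + v_{4} = v_{1}  →  sig = ⟨3 | 1⟩
  P={0,4,7}:  v_{0} + v_{4} + v_{7} = v_{3}  →  sig = ⟨3 | 1⟩
  P={2,5,7}:  v_{2} + v_{5} + v_{7} = v_{6}  →  sig = ⟨3 | 1⟩

Hence PRS(X_Σ) =
    |P|=2: 10 collections, coeffs (), (1), (1), (1), (1), (1), (1,1), (1,2), (1,2), (2,2)
    |P|=3: 4 collections, coeffs (), (1), (1), (1)


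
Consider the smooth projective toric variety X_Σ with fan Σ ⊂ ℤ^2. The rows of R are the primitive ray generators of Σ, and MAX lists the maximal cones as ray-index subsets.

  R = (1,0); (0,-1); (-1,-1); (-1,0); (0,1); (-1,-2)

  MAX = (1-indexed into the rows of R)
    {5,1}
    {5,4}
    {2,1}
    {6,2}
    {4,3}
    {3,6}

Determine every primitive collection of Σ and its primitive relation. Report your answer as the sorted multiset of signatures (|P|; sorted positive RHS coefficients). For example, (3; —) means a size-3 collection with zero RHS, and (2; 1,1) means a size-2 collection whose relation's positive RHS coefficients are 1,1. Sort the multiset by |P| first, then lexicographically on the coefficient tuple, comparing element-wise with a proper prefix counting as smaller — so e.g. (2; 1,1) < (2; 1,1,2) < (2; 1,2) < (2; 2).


Δ(Σ) — 6 vertices, 9 min non-faces:

  • {1,4}:  v_{1} + v_{4} = 0 ; sig = (2; —)
  • {2,5}:  v_{2} + v_{5} = 0 ; sig = (2; —)
  • {1,3}:  v_{1} + v_{3} = v_{2} ; sig = (2; 1)
  • {2,3}:  v_{2} + v_{3} = v_{6} ; sig = (2; 1)
  • {2,4}:  v_{2} + v_{4} = v_{3} ; sig = (2; 1)
  • {3,5}:  v_{3} + v_{5} = v_{4} ; sig = (2; 1)
  • {5,6}:  v_{5} + v_{6} = v_{3} ; sig = (2; 1)
  • {1,6}:  v_{1} + v_{6} = 2·v_{2} ; sig = (2; 2)
  • {4,6}:  v_{4} + v_{6} = 2·v_{3} ; sig = (2; 2)

Signatures (|P|; sorted positive RHS coefficients), sorted:
    |P|=2: 9 collections, coeffs (), (), (1), (1), (1), (1), (1), (2), (2)


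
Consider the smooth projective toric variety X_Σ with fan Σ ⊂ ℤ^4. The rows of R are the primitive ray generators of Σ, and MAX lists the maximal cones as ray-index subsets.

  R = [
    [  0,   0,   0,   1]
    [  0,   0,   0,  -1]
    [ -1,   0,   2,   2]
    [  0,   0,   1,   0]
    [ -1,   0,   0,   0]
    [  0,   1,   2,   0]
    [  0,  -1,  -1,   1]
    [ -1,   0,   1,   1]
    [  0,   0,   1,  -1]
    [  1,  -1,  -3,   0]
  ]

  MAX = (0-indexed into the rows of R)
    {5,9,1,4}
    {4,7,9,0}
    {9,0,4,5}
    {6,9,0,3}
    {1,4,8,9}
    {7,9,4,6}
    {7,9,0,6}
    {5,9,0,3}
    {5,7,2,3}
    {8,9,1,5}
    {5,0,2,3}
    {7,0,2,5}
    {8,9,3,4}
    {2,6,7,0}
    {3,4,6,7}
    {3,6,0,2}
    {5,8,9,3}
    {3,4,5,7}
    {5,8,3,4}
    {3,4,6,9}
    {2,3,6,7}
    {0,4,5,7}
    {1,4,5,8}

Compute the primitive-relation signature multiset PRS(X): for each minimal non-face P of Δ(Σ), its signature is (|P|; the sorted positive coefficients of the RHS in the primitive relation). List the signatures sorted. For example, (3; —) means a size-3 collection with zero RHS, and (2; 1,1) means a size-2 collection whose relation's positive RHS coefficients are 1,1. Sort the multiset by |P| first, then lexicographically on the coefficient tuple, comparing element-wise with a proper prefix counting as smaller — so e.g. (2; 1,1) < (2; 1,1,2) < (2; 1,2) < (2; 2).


The 19 primitive collections of Σ (r=10, n=4):

  P={0,1}:  v_{0} + v_{1} = 0  ⟹  sig = (2; —)
  P={0,8}:  v_{0} + v_{8} = v_{3}  ⟹  sig = (2; 1)
  P={1,3}:  v_{1} + v_{3} = v_{8}  ⟹  sig = (2; 1)
  P={1,2}:  v_{1} + v_{2} = v_{3} + v_{7}  ⟹  sig = (2; 1,1)
  P={1,7}:  v_{1} + v_{7} = v_{3} + v_{4}  ⟹  sig = (2; 1,1)
  P={2,9}:  v_{2} + v_{9} = v_{0} + v_{6}  ⟹  sig = (2; 1,1)
  P={5,6}:  v_{5} + v_{6} = v_{0} + v_{3}  ⟹  sig = (2; 1,1)
  P={1,6}:  v_{1} + v_{6} = 2·v_{3} + v_{4} + v_{9}  ⟹  sig = (2; 1,1,2)
  P={6,8}:  v_{6} + v_{8} = 3·v_{3} + v_{4} + v_{9}  ⟹  sig = (2; 1,1,3)
  P={2,8}:  v_{2} + v_{8} = 2·v_{3} + v_{7}  ⟹  sig = (2; 1,2)
  P={7,8}:  v_{7} + v_{8} = 2·v_{3} + v_{4}  ⟹  sig = (2; 1,2)
  P={2,4}:  v_{2} + v_{4} = 2·v_{7}  ⟹  sig = (2; 2)
  P={0,3,4}:  v_{0} + v_{3} + v_{4} = v_{7}  ⟹  sig = (3; 1)
  P={0,3,7}:  v_{0} + v_{3} + v_{7} = v_{2}  ⟹  sig = (3; 1)
  P={3,7,9}:  v_{3} + v_{7} + v_{9} = v_{6}  ⟹  sig = (3; 1)
  P={5,7,9}:  v_{5} + v_{7} + v_{9} = v_{0}  ⟹  sig = (3; 1)
  P={0,4,6}:  v_{0} + v_{4} + v_{6} = 2·v_{7} + v_{9}  ⟹  sig = (3; 1,2)
  P={3,4,5,9}:  v_{3} + v_{4} + v_{5} + v_{9} = 0  ⟹  sig = (4; —)
  P={4,5,8,9}:  v_{4} + v_{5} + v_{8} + v_{9} = v_{1}  ⟹  sig = (4; 1)

Signatures (|P|; sorted positive RHS coefficients), sorted:
{ (2; —),  (2; 1) ×2,  (2; 1,1) ×4,  (2; 1,1,2),  (2; 1,1,3),  (2; 1,2) ×2,  (2; 2),  (3; 1) ×4,  (3; 1,2),  (4; —),  (4; 1) }


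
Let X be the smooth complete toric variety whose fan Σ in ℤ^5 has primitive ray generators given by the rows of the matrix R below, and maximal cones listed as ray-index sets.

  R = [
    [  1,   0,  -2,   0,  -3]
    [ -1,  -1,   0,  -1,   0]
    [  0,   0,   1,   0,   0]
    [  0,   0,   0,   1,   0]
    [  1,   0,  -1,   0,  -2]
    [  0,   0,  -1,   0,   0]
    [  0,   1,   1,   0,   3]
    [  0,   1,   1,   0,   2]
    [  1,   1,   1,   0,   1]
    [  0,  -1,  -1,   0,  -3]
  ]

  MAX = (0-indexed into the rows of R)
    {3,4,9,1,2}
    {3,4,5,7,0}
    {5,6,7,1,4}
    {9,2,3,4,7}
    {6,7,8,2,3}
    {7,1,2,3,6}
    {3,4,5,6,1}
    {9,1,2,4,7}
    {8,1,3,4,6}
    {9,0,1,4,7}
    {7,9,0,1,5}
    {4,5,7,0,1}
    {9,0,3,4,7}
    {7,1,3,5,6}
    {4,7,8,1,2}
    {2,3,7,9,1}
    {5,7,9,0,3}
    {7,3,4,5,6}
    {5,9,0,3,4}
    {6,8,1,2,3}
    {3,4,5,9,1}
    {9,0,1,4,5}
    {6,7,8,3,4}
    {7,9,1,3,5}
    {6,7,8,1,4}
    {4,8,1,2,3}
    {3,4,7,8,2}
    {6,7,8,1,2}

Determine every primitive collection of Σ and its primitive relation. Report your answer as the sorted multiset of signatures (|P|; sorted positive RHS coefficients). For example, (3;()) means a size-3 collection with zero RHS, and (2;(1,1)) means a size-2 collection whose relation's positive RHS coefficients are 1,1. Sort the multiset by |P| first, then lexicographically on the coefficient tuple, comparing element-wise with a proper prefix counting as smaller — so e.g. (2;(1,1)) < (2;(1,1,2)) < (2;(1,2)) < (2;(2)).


Σ has 12 primitive collections:

  P={2,5}:  v_{2} + v_{5} = 0  →  sig = (2;())
  P={6,9}:  v_{6} + v_{9} = 0  →  sig = (2;())
  P={5,8}:  v_{5} + v_{8} = v_{4} + v_{6}  →  sig = (2;(1,1))
  P={8,9}:  v_{8} + v_{9} = v_{2} + v_{4}  →  sig = (2;(1,1))
  P={0,2}:  v_{0} + v_{2} = v_{4} + v_{7} + v_{9}  →  sig = (2;(1,1,1))
  P={0,6}:  v_{0} + v_{6} = v_{4} + v_{5} + v_{7}  →  sig = (2;(1,1,1))
  P={0,8}:  v_{0} + v_{8} = 2·v_{4} + v_{7}  →  sig = (2;(1,2))
  P={2,4,6}:  v_{2} + v_{4} + v_{6} = v_{8}  →  sig = (3;(1))
  P={0,1,3}:  v_{0} + v_{1} + v_{3} = v_{5} + v_{9}  →  sig = (3;(1,1))
  P={1,3,4,7}:  v_{1} + v_{3} + v_{4} + v_{7} = 0  →  sig = (4;())
  P={4,5,7,9}:  v_{4} + v_{5} + v_{7} + v_{9} = v_{0}  →  sig = (4;(1))
  P={1,3,7,8}:  v_{1} + v_{3} + v_{7} + v_{8} = v_{2} + v_{6}  →  sig = (4;(1,1))

Sorted signature multiset PRS(X):
    (2;())
    (2;())
    (2;(1,1))
    (2;(1,1))
    (2;(1,1,1))
    (2;(1,1,1))
    (2;(1,2))
    (3;(1))
    (3;(1,1))
    (4;())
    (4;(1))
    (4;(1,1))


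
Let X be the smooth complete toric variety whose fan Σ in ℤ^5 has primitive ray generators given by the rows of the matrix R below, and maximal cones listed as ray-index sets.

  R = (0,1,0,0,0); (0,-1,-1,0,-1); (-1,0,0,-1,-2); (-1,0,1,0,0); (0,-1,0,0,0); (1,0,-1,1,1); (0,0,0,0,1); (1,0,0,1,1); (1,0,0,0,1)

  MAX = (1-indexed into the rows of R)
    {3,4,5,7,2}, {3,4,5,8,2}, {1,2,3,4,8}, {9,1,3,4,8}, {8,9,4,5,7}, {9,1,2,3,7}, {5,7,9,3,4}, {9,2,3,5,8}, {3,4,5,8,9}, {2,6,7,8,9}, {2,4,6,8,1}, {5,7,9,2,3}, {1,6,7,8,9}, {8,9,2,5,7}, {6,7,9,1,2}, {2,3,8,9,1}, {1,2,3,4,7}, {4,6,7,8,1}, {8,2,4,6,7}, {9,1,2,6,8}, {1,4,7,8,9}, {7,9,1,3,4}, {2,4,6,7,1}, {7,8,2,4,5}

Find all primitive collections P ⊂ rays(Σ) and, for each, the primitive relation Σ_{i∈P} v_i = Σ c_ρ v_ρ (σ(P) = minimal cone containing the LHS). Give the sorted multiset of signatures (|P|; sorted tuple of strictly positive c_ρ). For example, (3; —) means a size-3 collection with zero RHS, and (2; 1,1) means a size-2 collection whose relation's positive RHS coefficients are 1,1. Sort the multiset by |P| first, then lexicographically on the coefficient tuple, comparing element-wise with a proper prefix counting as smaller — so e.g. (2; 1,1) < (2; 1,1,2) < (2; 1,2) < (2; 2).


Primitive collections (7):

  • {1,5}:  v_{1} + v_{5} = 0  so sig = (2; —)
  • {3,6}:  v_{3} + v_{6} = v_{1} + v_{2}  so sig = (2; 1,1)
  • {5,6}:  v_{5} + v_{6} = v_{2} + v_{7} + v_{8}  so sig = (2; 1,1,1)
  • {3,7,8}:  v_{3} + v_{7} + v_{8} = 0  so sig = (3; —)
  • {2,4,9}:  v_{2} + v_{4} + v_{9} = v_{5}  so sig = (3; 1)
  • {4,6,9}:  v_{4} + v_{6} + v_{9} = v_{7} + v_{8}  so sig = (3; 1,1)
  • {1,2,7,8}:  v_{1} + v_{2} + v_{7} + v_{8} = v_{6}  so sig = (4; 1)

Hence PRS(X_Σ) =
    (2; —)
    (2; 1,1)
    (2; 1,1,1)
    (3; —)
    (3; 1)
    (3; 1,1)
    (4; 1)


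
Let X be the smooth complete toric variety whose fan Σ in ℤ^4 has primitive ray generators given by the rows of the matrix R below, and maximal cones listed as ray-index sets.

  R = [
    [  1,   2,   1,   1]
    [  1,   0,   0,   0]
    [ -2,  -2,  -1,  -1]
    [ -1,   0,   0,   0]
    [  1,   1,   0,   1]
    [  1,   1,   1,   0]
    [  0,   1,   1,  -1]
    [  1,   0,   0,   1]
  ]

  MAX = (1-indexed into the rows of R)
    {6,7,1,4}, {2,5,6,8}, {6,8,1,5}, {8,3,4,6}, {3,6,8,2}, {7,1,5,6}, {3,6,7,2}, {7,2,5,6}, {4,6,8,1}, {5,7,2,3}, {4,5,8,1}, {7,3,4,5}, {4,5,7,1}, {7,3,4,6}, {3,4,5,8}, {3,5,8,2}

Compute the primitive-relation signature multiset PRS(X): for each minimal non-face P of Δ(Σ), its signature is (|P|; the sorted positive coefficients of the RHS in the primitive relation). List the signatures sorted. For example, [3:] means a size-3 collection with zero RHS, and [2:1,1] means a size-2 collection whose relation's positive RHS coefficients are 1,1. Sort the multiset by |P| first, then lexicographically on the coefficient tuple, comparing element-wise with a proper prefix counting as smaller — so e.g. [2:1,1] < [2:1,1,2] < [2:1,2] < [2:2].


Σ has 6 primitive collections:

  {2,4}:  v_{2} + v_{4} = 0 — sig = [2:]
  {1,3}:  v_{1} + v_{3} = v_{4} — sig = [2:1]
  {7,8}:  v_{7} + v_{8} = v_{6} — sig = [2:1]
  {1,2}:  v_{1} + v_{2} = v_{5} + v_{6} — sig = [2:1,1]
  {3,5,6}:  v_{3} + v_{5} + v_{6} = 0 — sig = [3:]
  {4,5,6}:  v_{4} + v_{5} + v_{6} = v_{1} — sig = [3:1]

Signatures (|P|; sorted positive RHS coefficients), sorted:
{ [2:],  [2:1] ×2,  [2:1,1],  [3:],  [3:1] }


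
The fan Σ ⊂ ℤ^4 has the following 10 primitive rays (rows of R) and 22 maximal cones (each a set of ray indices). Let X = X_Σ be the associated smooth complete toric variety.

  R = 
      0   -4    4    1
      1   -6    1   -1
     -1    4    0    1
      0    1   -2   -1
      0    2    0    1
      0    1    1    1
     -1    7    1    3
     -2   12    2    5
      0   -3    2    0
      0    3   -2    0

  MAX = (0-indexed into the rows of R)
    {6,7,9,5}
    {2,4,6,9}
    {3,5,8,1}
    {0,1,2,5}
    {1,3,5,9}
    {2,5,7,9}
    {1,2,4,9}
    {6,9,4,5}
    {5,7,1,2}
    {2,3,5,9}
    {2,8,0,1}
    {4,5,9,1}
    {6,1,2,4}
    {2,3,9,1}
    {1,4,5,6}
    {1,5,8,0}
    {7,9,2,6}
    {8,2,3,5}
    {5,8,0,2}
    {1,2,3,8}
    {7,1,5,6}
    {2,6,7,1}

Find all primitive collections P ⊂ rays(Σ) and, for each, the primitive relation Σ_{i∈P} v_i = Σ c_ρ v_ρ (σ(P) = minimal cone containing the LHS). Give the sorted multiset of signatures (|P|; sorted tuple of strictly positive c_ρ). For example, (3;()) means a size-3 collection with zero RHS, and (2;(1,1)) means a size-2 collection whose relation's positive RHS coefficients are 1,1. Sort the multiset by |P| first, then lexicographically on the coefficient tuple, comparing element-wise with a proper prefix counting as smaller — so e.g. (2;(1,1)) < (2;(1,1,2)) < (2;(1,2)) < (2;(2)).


The 20 primitive collections of Σ (r=10, n=4):

  {8,9}:  v_{8} + v_{9} = 0  →  sig = (2;())
  {0,3}:  v_{0} + v_{3} = v_{8}  →  sig = (2;(1))
  {3,4}:  v_{3} + v_{4} = v_{9}  →  sig = (2;(1))
  {0,9}:  v_{0} + v_{9} = v_{1} + v_{2} + v_{5}  →  sig = (2;(1,1,1))
  {3,6}:  v_{3} + v_{6} = v_{2} + v_{5} + v_{9}  →  sig = (2;(1,1,1))
  {4,8}:  v_{4} + v_{8} = v_{1} + v_{2} + v_{5}  →  sig = (2;(1,1,1))
  {3,7}:  v_{3} + v_{7} = 2·v_{2} + 2·v_{5} + v_{9}  →  sig = (2;(1,2,2))
  {6,8}:  v_{6} + v_{8} = v_{1} + 2·v_{2} + 2·v_{5}  →  sig = (2;(1,2,2))
  {7,8}:  v_{7} + v_{8} = v_{1} + 3·v_{2} + 3·v_{5}  →  sig = (2;(1,3,3))
  {4,7}:  v_{4} + v_{7} = 2·v_{6}  →  sig = (2;(2))
  {0,4}:  v_{0} + v_{4} = 2·v_{1} + 2·v_{2} + 2·v_{5}  →  sig = (2;(2,2,2))
  {0,6}:  v_{0} + v_{6} = 2·v_{1} + 3·v_{2} + 3·v_{5}  →  sig = (2;(2,3,3))
  {0,7}:  v_{0} + v_{7} = 2·v_{1} + 4·v_{2} + 4·v_{5}  →  sig = (2;(2,4,4))
  {2,4,5}:  v_{2} + v_{4} + v_{5} = v_{6}  →  sig = (3;(1))
  {2,5,6}:  v_{2} + v_{5} + v_{6} = v_{7}  →  sig = (3;(1))
  {1,7,9}:  v_{1} + v_{7} + v_{9} = v_{4} + v_{6}  →  sig = (3;(1,1))
  {1,6,9}:  v_{1} + v_{6} + v_{9} = 2·v_{4}  →  sig = (3;(2))
  {1,2,3,5}:  v_{1} + v_{2} + v_{3} + v_{5} = 0  →  sig = (4;())
  {1,2,5,8}:  v_{1} + v_{2} + v_{5} + v_{8} = v_{0}  →  sig = (4;(1))
  {1,2,5,9}:  v_{1} + v_{2} + v_{5} + v_{9} = v_{4}  →  sig = (4;(1))

Hence PRS(X_Σ) =
    (2;())
    (2;(1))
    (2;(1))
    (2;(1,1,1))
    (2;(1,1,1))
    (2;(1,1,1))
    (2;(1,2,2))
    (2;(1,2,2))
    (2;(1,3,3))
    (2;(2))
    (2;(2,2,2))
    (2;(2,3,3))
    (2;(2,4,4))
    (3;(1))
    (3;(1))
    (3;(1,1))
    (3;(2))
    (4;())
    (4;(1))
    (4;(1))
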